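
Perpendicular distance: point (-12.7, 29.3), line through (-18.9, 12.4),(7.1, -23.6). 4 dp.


|cross product| = 662.6
|line direction| = sqrt(1972) = 44.4072
Distance = 662.6/sqrt(1972) = 14.921

14.921


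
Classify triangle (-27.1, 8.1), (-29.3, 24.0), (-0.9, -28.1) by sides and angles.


Side lengths squared: AB^2=257.65, BC^2=3520.97, CA^2=1996.88
Sorted: [257.65, 1996.88, 3520.97]
By sides: Scalene, By angles: Obtuse

Scalene, Obtuse


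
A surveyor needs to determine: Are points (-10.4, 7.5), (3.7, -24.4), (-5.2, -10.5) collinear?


Cross product: (3.7-(-10.4))*((-10.5)-7.5) - ((-24.4)-7.5)*((-5.2)-(-10.4))
= -87.92

No, not collinear


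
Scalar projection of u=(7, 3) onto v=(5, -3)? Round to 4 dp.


u.v = 26, |v| = sqrt(34) = 5.831
Scalar projection = u.v / |v| = 26 / sqrt(34) = 4.459

4.459


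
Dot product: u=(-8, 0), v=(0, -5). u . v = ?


u . v = u_x*v_x + u_y*v_y = (-8)*0 + 0*(-5)
= 0 + 0 = 0

0


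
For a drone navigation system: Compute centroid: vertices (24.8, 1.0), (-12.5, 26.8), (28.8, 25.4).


Centroid = ((x_A+x_B+x_C)/3, (y_A+y_B+y_C)/3)
= ((24.8+(-12.5)+28.8)/3, (1+26.8+25.4)/3)
= (13.7, 17.7333)

(13.7, 17.7333)


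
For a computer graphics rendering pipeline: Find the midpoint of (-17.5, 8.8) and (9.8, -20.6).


M = (((-17.5)+9.8)/2, (8.8+(-20.6))/2)
= (-3.85, -5.9)

(-3.85, -5.9)


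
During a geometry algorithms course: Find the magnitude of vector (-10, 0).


|u| = sqrt((-10)^2 + 0^2) = sqrt(100) = 10

10


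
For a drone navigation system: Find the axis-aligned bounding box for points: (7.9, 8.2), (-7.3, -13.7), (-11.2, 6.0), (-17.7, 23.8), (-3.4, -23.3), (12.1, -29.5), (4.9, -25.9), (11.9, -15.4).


x range: [-17.7, 12.1]
y range: [-29.5, 23.8]
Bounding box: (-17.7,-29.5) to (12.1,23.8)

(-17.7,-29.5) to (12.1,23.8)


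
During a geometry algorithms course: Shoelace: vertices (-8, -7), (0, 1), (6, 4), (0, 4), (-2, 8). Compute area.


Shoelace sum: ((-8)*1 - 0*(-7)) + (0*4 - 6*1) + (6*4 - 0*4) + (0*8 - (-2)*4) + ((-2)*(-7) - (-8)*8)
= 96
Area = |96|/2 = 48

48


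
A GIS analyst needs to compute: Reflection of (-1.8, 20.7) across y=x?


Reflection over y=x: (x,y) -> (y,x)
(-1.8, 20.7) -> (20.7, -1.8)

(20.7, -1.8)


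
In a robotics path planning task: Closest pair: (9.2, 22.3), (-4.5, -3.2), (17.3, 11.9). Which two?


d(P0,P1) = 28.9472, d(P0,P2) = 13.1822, d(P1,P2) = 26.5189
Closest: P0 and P2

Closest pair: (9.2, 22.3) and (17.3, 11.9), distance = 13.1822


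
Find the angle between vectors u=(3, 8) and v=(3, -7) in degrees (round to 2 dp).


u.v = -47, |u| = sqrt(73) = 8.544, |v| = sqrt(58) = 7.6158
cos(theta) = u.v/(|u||v|) = -47/sqrt(4234) = -0.722308
theta = acos(-0.722308) = 136.25 degrees

136.25 degrees


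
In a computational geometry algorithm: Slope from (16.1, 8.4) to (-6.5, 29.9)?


slope = (y2-y1)/(x2-x1) = (29.9-8.4)/((-6.5)-16.1) = 21.5/(-22.6) = -0.9513

-0.9513


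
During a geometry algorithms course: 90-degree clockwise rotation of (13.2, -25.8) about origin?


90° CW: (x,y) -> (y, -x)
(13.2,-25.8) -> (-25.8, -13.2)

(-25.8, -13.2)


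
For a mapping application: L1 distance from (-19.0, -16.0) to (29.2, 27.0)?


|(-19)-29.2| + |(-16)-27| = 48.2 + 43 = 91.2

91.2


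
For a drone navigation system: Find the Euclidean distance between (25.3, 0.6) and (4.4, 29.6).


dx=-20.9, dy=29
d^2 = (-20.9)^2 + 29^2 = 1277.81
d = sqrt(1277.81) = 35.7465

35.7465


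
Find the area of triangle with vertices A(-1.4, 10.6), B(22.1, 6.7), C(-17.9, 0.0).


Area = |x_A(y_B-y_C) + x_B(y_C-y_A) + x_C(y_A-y_B)|/2
= |(-9.38) + (-234.26) + (-69.81)|/2
= 313.45/2 = 156.725

156.725


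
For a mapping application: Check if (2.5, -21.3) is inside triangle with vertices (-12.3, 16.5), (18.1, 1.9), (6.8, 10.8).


Cross products: AB x AP = -933.04, BC x BP = 401, CA x CP = 637.62
All same sign? no

No, outside


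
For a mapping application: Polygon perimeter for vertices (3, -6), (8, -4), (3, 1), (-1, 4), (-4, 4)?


Sides: (3, -6)->(8, -4): sqrt(29) = 5.385165, (8, -4)->(3, 1): sqrt(50) = 7.071068, (3, 1)->(-1, 4): sqrt(25) = 5, (-1, 4)->(-4, 4): sqrt(9) = 3, (-4, 4)->(3, -6): sqrt(149) = 12.206556
Sum = 32.662789
Perimeter = 32.6628

32.6628


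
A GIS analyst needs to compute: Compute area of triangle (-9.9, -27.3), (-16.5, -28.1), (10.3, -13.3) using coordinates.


Area = |x_A(y_B-y_C) + x_B(y_C-y_A) + x_C(y_A-y_B)|/2
= |146.52 + (-231) + 8.24|/2
= 76.24/2 = 38.12

38.12


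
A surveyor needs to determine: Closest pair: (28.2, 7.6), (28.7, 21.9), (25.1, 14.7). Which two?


d(P0,P1) = 14.3087, d(P0,P2) = 7.7473, d(P1,P2) = 8.0498
Closest: P0 and P2

Closest pair: (28.2, 7.6) and (25.1, 14.7), distance = 7.7473


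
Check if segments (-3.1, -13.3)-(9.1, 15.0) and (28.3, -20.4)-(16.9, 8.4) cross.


Cross products: d1=823.38, d2=149.4, d3=-975.24, d4=-301.26
d1*d2 < 0 and d3*d4 < 0? no

No, they don't intersect


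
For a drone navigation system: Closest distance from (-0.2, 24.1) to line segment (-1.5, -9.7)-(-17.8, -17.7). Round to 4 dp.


Project P onto AB: t = 0 (clamped to [0,1])
Closest point on segment: (-1.5, -9.7)
Distance: 33.825

33.825


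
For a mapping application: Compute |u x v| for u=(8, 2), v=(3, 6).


|u x v| = |8*6 - 2*3|
= |48 - 6| = 42

42


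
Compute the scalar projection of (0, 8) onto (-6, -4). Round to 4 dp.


u.v = -32, |v| = sqrt(52) = 7.2111
Scalar projection = u.v / |v| = -32 / sqrt(52) = -4.4376

-4.4376


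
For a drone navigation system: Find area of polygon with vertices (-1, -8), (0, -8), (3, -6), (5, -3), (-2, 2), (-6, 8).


Shoelace sum: ((-1)*(-8) - 0*(-8)) + (0*(-6) - 3*(-8)) + (3*(-3) - 5*(-6)) + (5*2 - (-2)*(-3)) + ((-2)*8 - (-6)*2) + ((-6)*(-8) - (-1)*8)
= 109
Area = |109|/2 = 54.5

54.5


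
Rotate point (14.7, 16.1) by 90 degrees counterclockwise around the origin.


90° CCW: (x,y) -> (-y, x)
(14.7,16.1) -> (-16.1, 14.7)

(-16.1, 14.7)


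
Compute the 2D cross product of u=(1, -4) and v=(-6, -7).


u x v = u_x*v_y - u_y*v_x = 1*(-7) - (-4)*(-6)
= (-7) - 24 = -31

-31


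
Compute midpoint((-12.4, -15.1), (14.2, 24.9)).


M = (((-12.4)+14.2)/2, ((-15.1)+24.9)/2)
= (0.9, 4.9)

(0.9, 4.9)


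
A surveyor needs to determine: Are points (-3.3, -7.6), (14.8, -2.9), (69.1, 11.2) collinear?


Cross product: (14.8-(-3.3))*(11.2-(-7.6)) - ((-2.9)-(-7.6))*(69.1-(-3.3))
= 0

Yes, collinear


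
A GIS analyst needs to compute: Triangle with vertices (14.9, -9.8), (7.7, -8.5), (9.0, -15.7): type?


Side lengths squared: AB^2=53.53, BC^2=53.53, CA^2=69.62
Sorted: [53.53, 53.53, 69.62]
By sides: Isosceles, By angles: Acute

Isosceles, Acute


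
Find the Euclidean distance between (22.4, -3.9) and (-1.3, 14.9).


dx=-23.7, dy=18.8
d^2 = (-23.7)^2 + 18.8^2 = 915.13
d = sqrt(915.13) = 30.2511

30.2511


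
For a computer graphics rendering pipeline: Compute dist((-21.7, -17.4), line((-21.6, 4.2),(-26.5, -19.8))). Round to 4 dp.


|cross product| = 103.44
|line direction| = sqrt(600.01) = 24.4951
Distance = 103.44/sqrt(600.01) = 4.2229

4.2229


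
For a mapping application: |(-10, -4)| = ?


|u| = sqrt((-10)^2 + (-4)^2) = sqrt(116) = 10.7703

10.7703


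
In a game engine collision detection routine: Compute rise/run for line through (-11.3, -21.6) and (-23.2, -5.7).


slope = (y2-y1)/(x2-x1) = ((-5.7)-(-21.6))/((-23.2)-(-11.3)) = 15.9/(-11.9) = -1.3361

-1.3361


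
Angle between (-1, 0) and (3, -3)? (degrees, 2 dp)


u.v = -3, |u| = sqrt(1) = 1, |v| = sqrt(18) = 4.2426
cos(theta) = u.v/(|u||v|) = -3/sqrt(18) = -0.707107
theta = acos(-0.707107) = 135 degrees

135 degrees


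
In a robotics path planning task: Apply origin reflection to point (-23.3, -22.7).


Reflection over origin: (x,y) -> (-x,-y)
(-23.3, -22.7) -> (23.3, 22.7)

(23.3, 22.7)


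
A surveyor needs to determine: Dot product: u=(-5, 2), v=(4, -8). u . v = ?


u . v = u_x*v_x + u_y*v_y = (-5)*4 + 2*(-8)
= (-20) + (-16) = -36

-36


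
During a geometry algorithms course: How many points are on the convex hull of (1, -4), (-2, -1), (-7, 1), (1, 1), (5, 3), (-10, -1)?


Convex hull vertices (CCW): (-10, -1), (1, -4), (5, 3), (-7, 1)
Count = 4

4


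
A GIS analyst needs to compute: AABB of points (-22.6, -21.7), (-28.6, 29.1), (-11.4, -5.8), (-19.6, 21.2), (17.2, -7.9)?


x range: [-28.6, 17.2]
y range: [-21.7, 29.1]
Bounding box: (-28.6,-21.7) to (17.2,29.1)

(-28.6,-21.7) to (17.2,29.1)


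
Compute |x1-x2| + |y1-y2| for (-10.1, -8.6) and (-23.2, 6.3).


|(-10.1)-(-23.2)| + |(-8.6)-6.3| = 13.1 + 14.9 = 28

28


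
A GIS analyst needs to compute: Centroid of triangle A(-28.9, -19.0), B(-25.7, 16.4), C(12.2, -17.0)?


Centroid = ((x_A+x_B+x_C)/3, (y_A+y_B+y_C)/3)
= (((-28.9)+(-25.7)+12.2)/3, ((-19)+16.4+(-17))/3)
= (-14.1333, -6.5333)

(-14.1333, -6.5333)


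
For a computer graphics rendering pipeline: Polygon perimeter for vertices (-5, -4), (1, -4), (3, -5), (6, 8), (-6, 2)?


Sides: (-5, -4)->(1, -4): sqrt(36) = 6, (1, -4)->(3, -5): sqrt(5) = 2.236068, (3, -5)->(6, 8): sqrt(178) = 13.341664, (6, 8)->(-6, 2): sqrt(180) = 13.416408, (-6, 2)->(-5, -4): sqrt(37) = 6.082763
Sum = 41.076903
Perimeter = 41.0769

41.0769


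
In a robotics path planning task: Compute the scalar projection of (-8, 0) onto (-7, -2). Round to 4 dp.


u.v = 56, |v| = sqrt(53) = 7.2801
Scalar projection = u.v / |v| = 56 / sqrt(53) = 7.6922

7.6922


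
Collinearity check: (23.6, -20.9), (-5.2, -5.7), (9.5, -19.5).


Cross product: ((-5.2)-23.6)*((-19.5)-(-20.9)) - ((-5.7)-(-20.9))*(9.5-23.6)
= 174

No, not collinear


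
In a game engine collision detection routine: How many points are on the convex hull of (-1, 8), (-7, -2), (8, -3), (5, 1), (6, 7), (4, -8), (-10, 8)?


Convex hull vertices (CCW): (-10, 8), (-7, -2), (4, -8), (8, -3), (6, 7), (-1, 8)
Count = 6

6


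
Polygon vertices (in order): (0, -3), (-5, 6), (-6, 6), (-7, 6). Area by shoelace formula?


Shoelace sum: (0*6 - (-5)*(-3)) + ((-5)*6 - (-6)*6) + ((-6)*6 - (-7)*6) + ((-7)*(-3) - 0*6)
= 18
Area = |18|/2 = 9

9


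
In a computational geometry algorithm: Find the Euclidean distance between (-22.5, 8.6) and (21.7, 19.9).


dx=44.2, dy=11.3
d^2 = 44.2^2 + 11.3^2 = 2081.33
d = sqrt(2081.33) = 45.6216

45.6216


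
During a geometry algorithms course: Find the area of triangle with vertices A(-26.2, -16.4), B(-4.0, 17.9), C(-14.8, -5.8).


Area = |x_A(y_B-y_C) + x_B(y_C-y_A) + x_C(y_A-y_B)|/2
= |(-620.94) + (-42.4) + 507.64|/2
= 155.7/2 = 77.85

77.85


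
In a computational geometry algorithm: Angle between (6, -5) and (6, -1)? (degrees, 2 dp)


u.v = 41, |u| = sqrt(61) = 7.8102, |v| = sqrt(37) = 6.0828
cos(theta) = u.v/(|u||v|) = 41/sqrt(2257) = 0.863014
theta = acos(0.863014) = 30.34 degrees

30.34 degrees


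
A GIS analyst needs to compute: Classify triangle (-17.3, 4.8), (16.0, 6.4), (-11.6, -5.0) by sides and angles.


Side lengths squared: AB^2=1111.45, BC^2=891.72, CA^2=128.53
Sorted: [128.53, 891.72, 1111.45]
By sides: Scalene, By angles: Obtuse

Scalene, Obtuse


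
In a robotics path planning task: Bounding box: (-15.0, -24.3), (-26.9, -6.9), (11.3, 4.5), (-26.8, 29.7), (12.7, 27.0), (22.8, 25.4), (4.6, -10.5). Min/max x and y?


x range: [-26.9, 22.8]
y range: [-24.3, 29.7]
Bounding box: (-26.9,-24.3) to (22.8,29.7)

(-26.9,-24.3) to (22.8,29.7)


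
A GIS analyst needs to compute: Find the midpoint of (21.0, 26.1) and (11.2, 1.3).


M = ((21+11.2)/2, (26.1+1.3)/2)
= (16.1, 13.7)

(16.1, 13.7)


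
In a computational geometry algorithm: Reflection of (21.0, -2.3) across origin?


Reflection over origin: (x,y) -> (-x,-y)
(21, -2.3) -> (-21, 2.3)

(-21, 2.3)


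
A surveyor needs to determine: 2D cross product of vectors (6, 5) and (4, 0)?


u x v = u_x*v_y - u_y*v_x = 6*0 - 5*4
= 0 - 20 = -20

-20


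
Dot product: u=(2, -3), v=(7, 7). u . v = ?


u . v = u_x*v_x + u_y*v_y = 2*7 + (-3)*7
= 14 + (-21) = -7

-7


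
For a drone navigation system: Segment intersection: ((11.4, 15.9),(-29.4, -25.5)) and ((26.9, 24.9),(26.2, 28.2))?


Cross products: d1=57.45, d2=221.07, d3=274.5, d4=110.88
d1*d2 < 0 and d3*d4 < 0? no

No, they don't intersect


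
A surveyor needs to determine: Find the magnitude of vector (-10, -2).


|u| = sqrt((-10)^2 + (-2)^2) = sqrt(104) = 10.198

10.198


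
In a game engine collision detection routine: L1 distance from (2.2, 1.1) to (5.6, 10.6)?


|2.2-5.6| + |1.1-10.6| = 3.4 + 9.5 = 12.9

12.9


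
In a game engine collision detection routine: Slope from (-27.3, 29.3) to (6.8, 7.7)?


slope = (y2-y1)/(x2-x1) = (7.7-29.3)/(6.8-(-27.3)) = (-21.6)/34.1 = -0.6334

-0.6334


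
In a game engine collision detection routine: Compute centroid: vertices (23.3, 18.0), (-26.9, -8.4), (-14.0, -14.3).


Centroid = ((x_A+x_B+x_C)/3, (y_A+y_B+y_C)/3)
= ((23.3+(-26.9)+(-14))/3, (18+(-8.4)+(-14.3))/3)
= (-5.8667, -1.5667)

(-5.8667, -1.5667)


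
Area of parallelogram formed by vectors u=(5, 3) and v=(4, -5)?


|u x v| = |5*(-5) - 3*4|
= |(-25) - 12| = 37

37


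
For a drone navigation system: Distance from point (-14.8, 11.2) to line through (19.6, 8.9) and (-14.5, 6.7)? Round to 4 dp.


|cross product| = 154.11
|line direction| = sqrt(1167.65) = 34.1709
Distance = 154.11/sqrt(1167.65) = 4.51

4.51


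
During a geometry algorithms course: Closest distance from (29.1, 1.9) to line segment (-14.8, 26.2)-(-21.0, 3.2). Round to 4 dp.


Project P onto AB: t = 0.5053 (clamped to [0,1])
Closest point on segment: (-17.9328, 14.5784)
Distance: 48.7116

48.7116


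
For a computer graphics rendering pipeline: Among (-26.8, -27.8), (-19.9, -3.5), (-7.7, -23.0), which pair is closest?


d(P0,P1) = 25.2606, d(P0,P2) = 19.6939, d(P1,P2) = 23.002
Closest: P0 and P2

Closest pair: (-26.8, -27.8) and (-7.7, -23.0), distance = 19.6939


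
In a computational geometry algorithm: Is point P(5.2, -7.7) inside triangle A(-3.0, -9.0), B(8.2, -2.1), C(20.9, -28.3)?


Cross products: AB x AP = -42.02, BC x BP = -149.72, CA x CP = -189.33
All same sign? yes

Yes, inside


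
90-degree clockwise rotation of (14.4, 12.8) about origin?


90° CW: (x,y) -> (y, -x)
(14.4,12.8) -> (12.8, -14.4)

(12.8, -14.4)


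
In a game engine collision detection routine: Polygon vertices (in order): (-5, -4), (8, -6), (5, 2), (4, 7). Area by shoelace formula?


Shoelace sum: ((-5)*(-6) - 8*(-4)) + (8*2 - 5*(-6)) + (5*7 - 4*2) + (4*(-4) - (-5)*7)
= 154
Area = |154|/2 = 77

77


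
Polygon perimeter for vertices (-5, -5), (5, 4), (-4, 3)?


Sides: (-5, -5)->(5, 4): sqrt(181) = 13.453624, (5, 4)->(-4, 3): sqrt(82) = 9.055385, (-4, 3)->(-5, -5): sqrt(65) = 8.062258
Sum = 30.571267
Perimeter = 30.5713

30.5713


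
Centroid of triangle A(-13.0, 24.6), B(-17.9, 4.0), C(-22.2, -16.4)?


Centroid = ((x_A+x_B+x_C)/3, (y_A+y_B+y_C)/3)
= (((-13)+(-17.9)+(-22.2))/3, (24.6+4+(-16.4))/3)
= (-17.7, 4.0667)

(-17.7, 4.0667)


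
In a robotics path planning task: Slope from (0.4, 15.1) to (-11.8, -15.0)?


slope = (y2-y1)/(x2-x1) = ((-15)-15.1)/((-11.8)-0.4) = (-30.1)/(-12.2) = 2.4672

2.4672


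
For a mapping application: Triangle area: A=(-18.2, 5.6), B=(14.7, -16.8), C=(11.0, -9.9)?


Area = |x_A(y_B-y_C) + x_B(y_C-y_A) + x_C(y_A-y_B)|/2
= |125.58 + (-227.85) + 246.4|/2
= 144.13/2 = 72.065

72.065


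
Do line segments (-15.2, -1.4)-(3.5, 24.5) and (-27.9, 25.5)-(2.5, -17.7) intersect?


Cross products: d1=-269.12, d2=1326.08, d3=831.96, d4=-763.24
d1*d2 < 0 and d3*d4 < 0? yes

Yes, they intersect


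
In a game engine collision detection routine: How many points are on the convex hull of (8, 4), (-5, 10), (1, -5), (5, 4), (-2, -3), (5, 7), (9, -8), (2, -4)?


Convex hull vertices (CCW): (-5, 10), (-2, -3), (1, -5), (9, -8), (8, 4), (5, 7)
Count = 6

6


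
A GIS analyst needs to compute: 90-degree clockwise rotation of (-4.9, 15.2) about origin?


90° CW: (x,y) -> (y, -x)
(-4.9,15.2) -> (15.2, 4.9)

(15.2, 4.9)


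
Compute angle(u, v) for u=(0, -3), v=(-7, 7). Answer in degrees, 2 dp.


u.v = -21, |u| = sqrt(9) = 3, |v| = sqrt(98) = 9.8995
cos(theta) = u.v/(|u||v|) = -21/sqrt(882) = -0.707107
theta = acos(-0.707107) = 135 degrees

135 degrees


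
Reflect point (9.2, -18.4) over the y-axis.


Reflection over y-axis: (x,y) -> (-x,y)
(9.2, -18.4) -> (-9.2, -18.4)

(-9.2, -18.4)


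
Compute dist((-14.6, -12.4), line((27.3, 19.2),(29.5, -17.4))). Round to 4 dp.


|cross product| = 1603.06
|line direction| = sqrt(1344.4) = 36.6661
Distance = 1603.06/sqrt(1344.4) = 43.7205

43.7205


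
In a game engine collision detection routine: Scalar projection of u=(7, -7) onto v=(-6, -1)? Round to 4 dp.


u.v = -35, |v| = sqrt(37) = 6.0828
Scalar projection = u.v / |v| = -35 / sqrt(37) = -5.754

-5.754


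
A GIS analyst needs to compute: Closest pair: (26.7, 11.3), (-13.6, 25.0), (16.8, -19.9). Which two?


d(P0,P1) = 42.565, d(P0,P2) = 32.733, d(P1,P2) = 54.2233
Closest: P0 and P2

Closest pair: (26.7, 11.3) and (16.8, -19.9), distance = 32.733


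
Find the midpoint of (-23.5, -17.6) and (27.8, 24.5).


M = (((-23.5)+27.8)/2, ((-17.6)+24.5)/2)
= (2.15, 3.45)

(2.15, 3.45)


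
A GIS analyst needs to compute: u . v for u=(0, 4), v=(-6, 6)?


u . v = u_x*v_x + u_y*v_y = 0*(-6) + 4*6
= 0 + 24 = 24

24


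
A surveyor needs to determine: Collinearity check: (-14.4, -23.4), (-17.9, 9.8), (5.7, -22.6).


Cross product: ((-17.9)-(-14.4))*((-22.6)-(-23.4)) - (9.8-(-23.4))*(5.7-(-14.4))
= -670.12

No, not collinear


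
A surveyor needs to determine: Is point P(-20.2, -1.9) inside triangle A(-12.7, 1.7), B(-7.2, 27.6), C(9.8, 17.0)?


Cross products: AB x AP = 174.45, BC x BP = -639.3, CA x CP = -33.75
All same sign? no

No, outside


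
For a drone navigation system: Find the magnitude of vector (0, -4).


|u| = sqrt(0^2 + (-4)^2) = sqrt(16) = 4

4


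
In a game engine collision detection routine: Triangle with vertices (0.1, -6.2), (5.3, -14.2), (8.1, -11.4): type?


Side lengths squared: AB^2=91.04, BC^2=15.68, CA^2=91.04
Sorted: [15.68, 91.04, 91.04]
By sides: Isosceles, By angles: Acute

Isosceles, Acute


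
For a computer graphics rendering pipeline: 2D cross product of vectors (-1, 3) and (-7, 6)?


u x v = u_x*v_y - u_y*v_x = (-1)*6 - 3*(-7)
= (-6) - (-21) = 15

15


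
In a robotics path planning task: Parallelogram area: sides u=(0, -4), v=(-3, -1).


|u x v| = |0*(-1) - (-4)*(-3)|
= |0 - 12| = 12

12


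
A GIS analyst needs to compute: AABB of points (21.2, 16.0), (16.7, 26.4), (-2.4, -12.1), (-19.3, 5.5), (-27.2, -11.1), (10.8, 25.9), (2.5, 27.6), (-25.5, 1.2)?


x range: [-27.2, 21.2]
y range: [-12.1, 27.6]
Bounding box: (-27.2,-12.1) to (21.2,27.6)

(-27.2,-12.1) to (21.2,27.6)


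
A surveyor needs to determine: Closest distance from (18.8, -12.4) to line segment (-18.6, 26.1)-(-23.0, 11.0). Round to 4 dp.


Project P onto AB: t = 1 (clamped to [0,1])
Closest point on segment: (-23, 11)
Distance: 47.9041

47.9041


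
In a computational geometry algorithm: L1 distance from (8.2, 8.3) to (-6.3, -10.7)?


|8.2-(-6.3)| + |8.3-(-10.7)| = 14.5 + 19 = 33.5

33.5


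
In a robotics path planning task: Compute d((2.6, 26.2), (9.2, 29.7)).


dx=6.6, dy=3.5
d^2 = 6.6^2 + 3.5^2 = 55.81
d = sqrt(55.81) = 7.4706

7.4706


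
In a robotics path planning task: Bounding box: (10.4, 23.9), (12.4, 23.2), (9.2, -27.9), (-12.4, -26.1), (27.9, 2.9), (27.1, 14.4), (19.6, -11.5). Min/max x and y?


x range: [-12.4, 27.9]
y range: [-27.9, 23.9]
Bounding box: (-12.4,-27.9) to (27.9,23.9)

(-12.4,-27.9) to (27.9,23.9)


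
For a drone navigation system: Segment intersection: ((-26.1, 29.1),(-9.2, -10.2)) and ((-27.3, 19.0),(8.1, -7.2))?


Cross products: d1=388.98, d2=-559.46, d3=-217.85, d4=730.59
d1*d2 < 0 and d3*d4 < 0? yes

Yes, they intersect


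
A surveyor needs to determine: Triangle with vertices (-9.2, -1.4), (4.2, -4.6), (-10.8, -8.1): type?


Side lengths squared: AB^2=189.8, BC^2=237.25, CA^2=47.45
Sorted: [47.45, 189.8, 237.25]
By sides: Scalene, By angles: Right

Scalene, Right


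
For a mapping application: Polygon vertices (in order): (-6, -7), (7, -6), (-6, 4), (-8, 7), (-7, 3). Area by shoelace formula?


Shoelace sum: ((-6)*(-6) - 7*(-7)) + (7*4 - (-6)*(-6)) + ((-6)*7 - (-8)*4) + ((-8)*3 - (-7)*7) + ((-7)*(-7) - (-6)*3)
= 159
Area = |159|/2 = 79.5

79.5


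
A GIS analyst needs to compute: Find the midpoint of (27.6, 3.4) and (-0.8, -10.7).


M = ((27.6+(-0.8))/2, (3.4+(-10.7))/2)
= (13.4, -3.65)

(13.4, -3.65)


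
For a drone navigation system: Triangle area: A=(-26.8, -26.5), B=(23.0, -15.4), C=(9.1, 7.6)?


Area = |x_A(y_B-y_C) + x_B(y_C-y_A) + x_C(y_A-y_B)|/2
= |616.4 + 784.3 + (-101.01)|/2
= 1299.69/2 = 649.845

649.845


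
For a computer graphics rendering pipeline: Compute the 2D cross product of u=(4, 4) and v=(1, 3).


u x v = u_x*v_y - u_y*v_x = 4*3 - 4*1
= 12 - 4 = 8

8


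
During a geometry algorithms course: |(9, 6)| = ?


|u| = sqrt(9^2 + 6^2) = sqrt(117) = 10.8167

10.8167


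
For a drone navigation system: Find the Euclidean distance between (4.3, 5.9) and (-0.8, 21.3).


dx=-5.1, dy=15.4
d^2 = (-5.1)^2 + 15.4^2 = 263.17
d = sqrt(263.17) = 16.2225

16.2225


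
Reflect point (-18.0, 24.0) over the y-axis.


Reflection over y-axis: (x,y) -> (-x,y)
(-18, 24) -> (18, 24)

(18, 24)


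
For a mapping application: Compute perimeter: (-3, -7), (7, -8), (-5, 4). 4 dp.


Sides: (-3, -7)->(7, -8): sqrt(101) = 10.049876, (7, -8)->(-5, 4): sqrt(288) = 16.970563, (-5, 4)->(-3, -7): sqrt(125) = 11.18034
Sum = 38.200779
Perimeter = 38.2008

38.2008


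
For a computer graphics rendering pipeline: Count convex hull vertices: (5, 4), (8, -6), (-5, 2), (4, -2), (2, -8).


Convex hull vertices (CCW): (-5, 2), (2, -8), (8, -6), (5, 4)
Count = 4

4


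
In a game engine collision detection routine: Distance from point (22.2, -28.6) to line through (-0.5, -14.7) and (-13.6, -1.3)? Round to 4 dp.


|cross product| = 122.09
|line direction| = sqrt(351.17) = 18.7395
Distance = 122.09/sqrt(351.17) = 6.5151

6.5151


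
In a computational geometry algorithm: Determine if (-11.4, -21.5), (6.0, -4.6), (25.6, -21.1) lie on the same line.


Cross product: (6-(-11.4))*((-21.1)-(-21.5)) - ((-4.6)-(-21.5))*(25.6-(-11.4))
= -618.34

No, not collinear


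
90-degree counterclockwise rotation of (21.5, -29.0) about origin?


90° CCW: (x,y) -> (-y, x)
(21.5,-29) -> (29, 21.5)

(29, 21.5)


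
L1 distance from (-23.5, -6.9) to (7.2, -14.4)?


|(-23.5)-7.2| + |(-6.9)-(-14.4)| = 30.7 + 7.5 = 38.2

38.2


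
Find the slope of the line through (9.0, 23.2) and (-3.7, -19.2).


slope = (y2-y1)/(x2-x1) = ((-19.2)-23.2)/((-3.7)-9) = (-42.4)/(-12.7) = 3.3386

3.3386


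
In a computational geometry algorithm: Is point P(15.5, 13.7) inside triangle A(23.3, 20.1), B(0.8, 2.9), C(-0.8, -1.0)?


Cross products: AB x AP = 9.84, BC x BP = 40.05, CA x CP = 10.34
All same sign? yes

Yes, inside


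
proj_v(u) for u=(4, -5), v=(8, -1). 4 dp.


u.v = 37, |v| = sqrt(65) = 8.0623
Scalar projection = u.v / |v| = 37 / sqrt(65) = 4.5893

4.5893


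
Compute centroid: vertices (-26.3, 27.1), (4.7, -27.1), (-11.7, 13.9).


Centroid = ((x_A+x_B+x_C)/3, (y_A+y_B+y_C)/3)
= (((-26.3)+4.7+(-11.7))/3, (27.1+(-27.1)+13.9)/3)
= (-11.1, 4.6333)

(-11.1, 4.6333)


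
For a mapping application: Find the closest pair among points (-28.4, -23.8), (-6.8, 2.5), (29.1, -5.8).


d(P0,P1) = 34.0331, d(P0,P2) = 60.2516, d(P1,P2) = 36.847
Closest: P0 and P1

Closest pair: (-28.4, -23.8) and (-6.8, 2.5), distance = 34.0331


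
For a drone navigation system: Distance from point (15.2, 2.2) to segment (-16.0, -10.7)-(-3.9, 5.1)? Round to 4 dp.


Project P onto AB: t = 1 (clamped to [0,1])
Closest point on segment: (-3.9, 5.1)
Distance: 19.3189

19.3189


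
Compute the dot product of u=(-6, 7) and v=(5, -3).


u . v = u_x*v_x + u_y*v_y = (-6)*5 + 7*(-3)
= (-30) + (-21) = -51

-51


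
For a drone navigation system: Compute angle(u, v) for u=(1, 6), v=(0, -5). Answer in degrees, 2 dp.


u.v = -30, |u| = sqrt(37) = 6.0828, |v| = sqrt(25) = 5
cos(theta) = u.v/(|u||v|) = -30/sqrt(925) = -0.986394
theta = acos(-0.986394) = 170.54 degrees

170.54 degrees


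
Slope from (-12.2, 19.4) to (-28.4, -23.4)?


slope = (y2-y1)/(x2-x1) = ((-23.4)-19.4)/((-28.4)-(-12.2)) = (-42.8)/(-16.2) = 2.642

2.642


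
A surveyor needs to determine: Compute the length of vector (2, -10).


|u| = sqrt(2^2 + (-10)^2) = sqrt(104) = 10.198

10.198


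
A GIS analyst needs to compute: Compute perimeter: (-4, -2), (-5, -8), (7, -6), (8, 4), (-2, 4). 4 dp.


Sides: (-4, -2)->(-5, -8): sqrt(37) = 6.082763, (-5, -8)->(7, -6): sqrt(148) = 12.165525, (7, -6)->(8, 4): sqrt(101) = 10.049876, (8, 4)->(-2, 4): sqrt(100) = 10, (-2, 4)->(-4, -2): sqrt(40) = 6.324555
Sum = 44.622719
Perimeter = 44.6227

44.6227


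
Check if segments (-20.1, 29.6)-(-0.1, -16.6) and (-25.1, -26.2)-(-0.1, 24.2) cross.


Cross products: d1=1143, d2=-1020, d3=-1347, d4=816
d1*d2 < 0 and d3*d4 < 0? yes

Yes, they intersect


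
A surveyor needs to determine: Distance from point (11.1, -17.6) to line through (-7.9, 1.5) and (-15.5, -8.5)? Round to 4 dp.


|cross product| = 335.16
|line direction| = sqrt(157.76) = 12.5603
Distance = 335.16/sqrt(157.76) = 26.6842

26.6842


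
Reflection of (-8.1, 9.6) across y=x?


Reflection over y=x: (x,y) -> (y,x)
(-8.1, 9.6) -> (9.6, -8.1)

(9.6, -8.1)


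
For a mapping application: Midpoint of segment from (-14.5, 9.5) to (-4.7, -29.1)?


M = (((-14.5)+(-4.7))/2, (9.5+(-29.1))/2)
= (-9.6, -9.8)

(-9.6, -9.8)


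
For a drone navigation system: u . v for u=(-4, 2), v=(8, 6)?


u . v = u_x*v_x + u_y*v_y = (-4)*8 + 2*6
= (-32) + 12 = -20

-20


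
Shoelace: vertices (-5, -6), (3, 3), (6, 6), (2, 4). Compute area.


Shoelace sum: ((-5)*3 - 3*(-6)) + (3*6 - 6*3) + (6*4 - 2*6) + (2*(-6) - (-5)*4)
= 23
Area = |23|/2 = 11.5

11.5


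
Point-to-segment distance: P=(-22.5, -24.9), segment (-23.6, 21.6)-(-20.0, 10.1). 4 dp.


Project P onto AB: t = 1 (clamped to [0,1])
Closest point on segment: (-20, 10.1)
Distance: 35.0892

35.0892


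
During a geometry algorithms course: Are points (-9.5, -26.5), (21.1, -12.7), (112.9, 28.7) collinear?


Cross product: (21.1-(-9.5))*(28.7-(-26.5)) - ((-12.7)-(-26.5))*(112.9-(-9.5))
= 0

Yes, collinear


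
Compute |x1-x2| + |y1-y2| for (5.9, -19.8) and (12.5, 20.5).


|5.9-12.5| + |(-19.8)-20.5| = 6.6 + 40.3 = 46.9

46.9


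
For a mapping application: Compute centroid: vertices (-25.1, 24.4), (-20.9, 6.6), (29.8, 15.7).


Centroid = ((x_A+x_B+x_C)/3, (y_A+y_B+y_C)/3)
= (((-25.1)+(-20.9)+29.8)/3, (24.4+6.6+15.7)/3)
= (-5.4, 15.5667)

(-5.4, 15.5667)


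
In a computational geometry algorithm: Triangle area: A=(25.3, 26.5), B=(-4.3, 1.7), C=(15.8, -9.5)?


Area = |x_A(y_B-y_C) + x_B(y_C-y_A) + x_C(y_A-y_B)|/2
= |283.36 + 154.8 + 391.84|/2
= 830/2 = 415

415


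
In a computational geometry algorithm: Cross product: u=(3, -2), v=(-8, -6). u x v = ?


u x v = u_x*v_y - u_y*v_x = 3*(-6) - (-2)*(-8)
= (-18) - 16 = -34

-34


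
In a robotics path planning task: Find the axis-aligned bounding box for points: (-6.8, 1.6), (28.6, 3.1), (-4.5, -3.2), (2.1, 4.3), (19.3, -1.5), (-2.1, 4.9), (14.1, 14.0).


x range: [-6.8, 28.6]
y range: [-3.2, 14]
Bounding box: (-6.8,-3.2) to (28.6,14)

(-6.8,-3.2) to (28.6,14)


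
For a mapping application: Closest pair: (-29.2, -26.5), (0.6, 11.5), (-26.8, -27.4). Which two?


d(P0,P1) = 48.2912, d(P0,P2) = 2.5632, d(P1,P2) = 47.5812
Closest: P0 and P2

Closest pair: (-29.2, -26.5) and (-26.8, -27.4), distance = 2.5632


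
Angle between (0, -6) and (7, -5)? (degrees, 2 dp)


u.v = 30, |u| = sqrt(36) = 6, |v| = sqrt(74) = 8.6023
cos(theta) = u.v/(|u||v|) = 30/sqrt(2664) = 0.581238
theta = acos(0.581238) = 54.46 degrees

54.46 degrees


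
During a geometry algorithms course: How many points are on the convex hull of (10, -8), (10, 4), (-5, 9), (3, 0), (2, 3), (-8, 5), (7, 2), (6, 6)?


Convex hull vertices (CCW): (-8, 5), (10, -8), (10, 4), (6, 6), (-5, 9)
Count = 5

5


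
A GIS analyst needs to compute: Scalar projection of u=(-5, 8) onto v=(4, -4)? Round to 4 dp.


u.v = -52, |v| = sqrt(32) = 5.6569
Scalar projection = u.v / |v| = -52 / sqrt(32) = -9.1924

-9.1924


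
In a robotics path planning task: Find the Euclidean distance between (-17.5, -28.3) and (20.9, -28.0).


dx=38.4, dy=0.3
d^2 = 38.4^2 + 0.3^2 = 1474.65
d = sqrt(1474.65) = 38.4012

38.4012


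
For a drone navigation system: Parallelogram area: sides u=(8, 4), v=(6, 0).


|u x v| = |8*0 - 4*6|
= |0 - 24| = 24

24


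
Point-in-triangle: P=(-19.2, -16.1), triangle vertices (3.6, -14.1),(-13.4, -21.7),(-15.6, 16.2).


Cross products: AB x AP = -139.28, BC x BP = 207.5, CA x CP = -729.24
All same sign? no

No, outside


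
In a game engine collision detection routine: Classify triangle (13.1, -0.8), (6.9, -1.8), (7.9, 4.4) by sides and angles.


Side lengths squared: AB^2=39.44, BC^2=39.44, CA^2=54.08
Sorted: [39.44, 39.44, 54.08]
By sides: Isosceles, By angles: Acute

Isosceles, Acute


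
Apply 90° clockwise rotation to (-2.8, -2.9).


90° CW: (x,y) -> (y, -x)
(-2.8,-2.9) -> (-2.9, 2.8)

(-2.9, 2.8)


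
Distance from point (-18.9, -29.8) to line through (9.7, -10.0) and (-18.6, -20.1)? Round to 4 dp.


|cross product| = 271.48
|line direction| = sqrt(902.9) = 30.0483
Distance = 271.48/sqrt(902.9) = 9.0348

9.0348


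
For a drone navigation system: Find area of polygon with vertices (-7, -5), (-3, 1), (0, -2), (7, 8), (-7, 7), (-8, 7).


Shoelace sum: ((-7)*1 - (-3)*(-5)) + ((-3)*(-2) - 0*1) + (0*8 - 7*(-2)) + (7*7 - (-7)*8) + ((-7)*7 - (-8)*7) + ((-8)*(-5) - (-7)*7)
= 199
Area = |199|/2 = 99.5

99.5


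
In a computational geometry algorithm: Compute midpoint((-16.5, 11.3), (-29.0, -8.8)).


M = (((-16.5)+(-29))/2, (11.3+(-8.8))/2)
= (-22.75, 1.25)

(-22.75, 1.25)


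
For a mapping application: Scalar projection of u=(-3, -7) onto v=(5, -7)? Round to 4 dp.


u.v = 34, |v| = sqrt(74) = 8.6023
Scalar projection = u.v / |v| = 34 / sqrt(74) = 3.9524

3.9524


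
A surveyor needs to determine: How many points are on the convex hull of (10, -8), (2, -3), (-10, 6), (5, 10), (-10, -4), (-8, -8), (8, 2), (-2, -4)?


Convex hull vertices (CCW): (-10, -4), (-8, -8), (10, -8), (8, 2), (5, 10), (-10, 6)
Count = 6

6


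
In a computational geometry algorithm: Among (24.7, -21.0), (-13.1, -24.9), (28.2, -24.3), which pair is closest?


d(P0,P1) = 38.0007, d(P0,P2) = 4.8104, d(P1,P2) = 41.3044
Closest: P0 and P2

Closest pair: (24.7, -21.0) and (28.2, -24.3), distance = 4.8104


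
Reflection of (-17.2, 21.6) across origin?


Reflection over origin: (x,y) -> (-x,-y)
(-17.2, 21.6) -> (17.2, -21.6)

(17.2, -21.6)


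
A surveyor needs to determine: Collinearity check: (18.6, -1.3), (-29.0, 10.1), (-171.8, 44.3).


Cross product: ((-29)-18.6)*(44.3-(-1.3)) - (10.1-(-1.3))*((-171.8)-18.6)
= 0

Yes, collinear


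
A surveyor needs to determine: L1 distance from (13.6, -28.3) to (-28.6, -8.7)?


|13.6-(-28.6)| + |(-28.3)-(-8.7)| = 42.2 + 19.6 = 61.8

61.8


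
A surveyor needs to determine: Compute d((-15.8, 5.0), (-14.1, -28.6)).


dx=1.7, dy=-33.6
d^2 = 1.7^2 + (-33.6)^2 = 1131.85
d = sqrt(1131.85) = 33.643

33.643


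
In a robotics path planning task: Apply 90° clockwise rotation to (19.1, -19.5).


90° CW: (x,y) -> (y, -x)
(19.1,-19.5) -> (-19.5, -19.1)

(-19.5, -19.1)


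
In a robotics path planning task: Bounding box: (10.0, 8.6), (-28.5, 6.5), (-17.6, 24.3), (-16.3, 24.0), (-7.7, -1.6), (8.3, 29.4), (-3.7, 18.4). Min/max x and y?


x range: [-28.5, 10]
y range: [-1.6, 29.4]
Bounding box: (-28.5,-1.6) to (10,29.4)

(-28.5,-1.6) to (10,29.4)


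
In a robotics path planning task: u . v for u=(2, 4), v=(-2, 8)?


u . v = u_x*v_x + u_y*v_y = 2*(-2) + 4*8
= (-4) + 32 = 28

28


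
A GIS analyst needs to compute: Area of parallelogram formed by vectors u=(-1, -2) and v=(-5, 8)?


|u x v| = |(-1)*8 - (-2)*(-5)|
= |(-8) - 10| = 18

18


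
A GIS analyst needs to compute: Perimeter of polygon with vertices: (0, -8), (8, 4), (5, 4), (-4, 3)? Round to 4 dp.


Sides: (0, -8)->(8, 4): sqrt(208) = 14.422205, (8, 4)->(5, 4): sqrt(9) = 3, (5, 4)->(-4, 3): sqrt(82) = 9.055385, (-4, 3)->(0, -8): sqrt(137) = 11.7047
Sum = 38.18229
Perimeter = 38.1823

38.1823


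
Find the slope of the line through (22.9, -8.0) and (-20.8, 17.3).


slope = (y2-y1)/(x2-x1) = (17.3-(-8))/((-20.8)-22.9) = 25.3/(-43.7) = -0.5789

-0.5789


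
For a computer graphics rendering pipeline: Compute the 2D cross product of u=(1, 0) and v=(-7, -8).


u x v = u_x*v_y - u_y*v_x = 1*(-8) - 0*(-7)
= (-8) - 0 = -8

-8


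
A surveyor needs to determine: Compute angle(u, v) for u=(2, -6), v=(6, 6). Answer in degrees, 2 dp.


u.v = -24, |u| = sqrt(40) = 6.3246, |v| = sqrt(72) = 8.4853
cos(theta) = u.v/(|u||v|) = -24/sqrt(2880) = -0.447214
theta = acos(-0.447214) = 116.57 degrees

116.57 degrees


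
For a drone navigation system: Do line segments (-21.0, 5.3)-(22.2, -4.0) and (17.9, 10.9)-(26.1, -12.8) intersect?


Cross products: d1=-967.85, d2=-20.27, d3=603.69, d4=-343.89
d1*d2 < 0 and d3*d4 < 0? no

No, they don't intersect


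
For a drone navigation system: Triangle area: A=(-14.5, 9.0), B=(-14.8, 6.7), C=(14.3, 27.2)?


Area = |x_A(y_B-y_C) + x_B(y_C-y_A) + x_C(y_A-y_B)|/2
= |297.25 + (-269.36) + 32.89|/2
= 60.78/2 = 30.39

30.39


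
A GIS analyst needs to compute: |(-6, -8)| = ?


|u| = sqrt((-6)^2 + (-8)^2) = sqrt(100) = 10

10


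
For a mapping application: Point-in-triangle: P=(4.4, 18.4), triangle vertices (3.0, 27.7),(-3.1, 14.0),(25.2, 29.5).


Cross products: AB x AP = 75.91, BC x BP = 8.27, CA x CP = 208.98
All same sign? yes

Yes, inside


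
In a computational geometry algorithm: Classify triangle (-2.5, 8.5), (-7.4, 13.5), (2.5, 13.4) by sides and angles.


Side lengths squared: AB^2=49.01, BC^2=98.02, CA^2=49.01
Sorted: [49.01, 49.01, 98.02]
By sides: Isosceles, By angles: Right

Isosceles, Right


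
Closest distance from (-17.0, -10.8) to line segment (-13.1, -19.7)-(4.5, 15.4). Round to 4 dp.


Project P onto AB: t = 0.1581 (clamped to [0,1])
Closest point on segment: (-10.3175, -14.1508)
Distance: 7.4755

7.4755


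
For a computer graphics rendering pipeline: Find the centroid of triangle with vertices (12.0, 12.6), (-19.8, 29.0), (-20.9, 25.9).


Centroid = ((x_A+x_B+x_C)/3, (y_A+y_B+y_C)/3)
= ((12+(-19.8)+(-20.9))/3, (12.6+29+25.9)/3)
= (-9.5667, 22.5)

(-9.5667, 22.5)


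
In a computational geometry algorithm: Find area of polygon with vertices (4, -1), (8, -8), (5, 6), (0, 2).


Shoelace sum: (4*(-8) - 8*(-1)) + (8*6 - 5*(-8)) + (5*2 - 0*6) + (0*(-1) - 4*2)
= 66
Area = |66|/2 = 33

33


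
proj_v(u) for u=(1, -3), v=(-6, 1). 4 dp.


u.v = -9, |v| = sqrt(37) = 6.0828
Scalar projection = u.v / |v| = -9 / sqrt(37) = -1.4796

-1.4796


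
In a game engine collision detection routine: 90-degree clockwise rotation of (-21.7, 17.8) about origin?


90° CW: (x,y) -> (y, -x)
(-21.7,17.8) -> (17.8, 21.7)

(17.8, 21.7)


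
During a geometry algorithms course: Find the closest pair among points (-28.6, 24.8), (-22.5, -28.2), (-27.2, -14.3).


d(P0,P1) = 53.3499, d(P0,P2) = 39.1251, d(P1,P2) = 14.6731
Closest: P1 and P2

Closest pair: (-22.5, -28.2) and (-27.2, -14.3), distance = 14.6731


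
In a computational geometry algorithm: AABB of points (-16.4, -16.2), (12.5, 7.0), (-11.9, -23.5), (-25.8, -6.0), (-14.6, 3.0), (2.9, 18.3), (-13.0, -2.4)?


x range: [-25.8, 12.5]
y range: [-23.5, 18.3]
Bounding box: (-25.8,-23.5) to (12.5,18.3)

(-25.8,-23.5) to (12.5,18.3)


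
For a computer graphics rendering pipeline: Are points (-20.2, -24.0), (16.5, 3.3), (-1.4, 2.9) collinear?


Cross product: (16.5-(-20.2))*(2.9-(-24)) - (3.3-(-24))*((-1.4)-(-20.2))
= 473.99

No, not collinear


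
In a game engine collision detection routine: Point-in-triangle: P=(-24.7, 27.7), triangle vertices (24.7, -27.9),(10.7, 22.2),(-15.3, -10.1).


Cross products: AB x AP = 1696.54, BC x BP = -1286.42, CA x CP = 1344.68
All same sign? no

No, outside


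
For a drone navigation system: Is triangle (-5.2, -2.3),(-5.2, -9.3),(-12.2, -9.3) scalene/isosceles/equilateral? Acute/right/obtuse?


Side lengths squared: AB^2=49, BC^2=49, CA^2=98
Sorted: [49, 49, 98]
By sides: Isosceles, By angles: Right

Isosceles, Right


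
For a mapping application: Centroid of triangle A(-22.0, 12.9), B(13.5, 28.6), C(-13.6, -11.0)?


Centroid = ((x_A+x_B+x_C)/3, (y_A+y_B+y_C)/3)
= (((-22)+13.5+(-13.6))/3, (12.9+28.6+(-11))/3)
= (-7.3667, 10.1667)

(-7.3667, 10.1667)


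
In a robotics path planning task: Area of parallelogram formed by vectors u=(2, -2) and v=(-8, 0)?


|u x v| = |2*0 - (-2)*(-8)|
= |0 - 16| = 16

16


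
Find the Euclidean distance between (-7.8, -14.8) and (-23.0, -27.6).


dx=-15.2, dy=-12.8
d^2 = (-15.2)^2 + (-12.8)^2 = 394.88
d = sqrt(394.88) = 19.8716

19.8716


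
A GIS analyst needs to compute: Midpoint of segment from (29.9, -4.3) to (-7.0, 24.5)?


M = ((29.9+(-7))/2, ((-4.3)+24.5)/2)
= (11.45, 10.1)

(11.45, 10.1)


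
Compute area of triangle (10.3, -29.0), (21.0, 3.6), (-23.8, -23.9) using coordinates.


Area = |x_A(y_B-y_C) + x_B(y_C-y_A) + x_C(y_A-y_B)|/2
= |283.25 + 107.1 + 775.88|/2
= 1166.23/2 = 583.115

583.115


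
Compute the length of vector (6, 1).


|u| = sqrt(6^2 + 1^2) = sqrt(37) = 6.0828

6.0828


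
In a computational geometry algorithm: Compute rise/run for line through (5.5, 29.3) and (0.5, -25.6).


slope = (y2-y1)/(x2-x1) = ((-25.6)-29.3)/(0.5-5.5) = (-54.9)/(-5) = 10.98

10.98


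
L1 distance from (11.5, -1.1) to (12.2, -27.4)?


|11.5-12.2| + |(-1.1)-(-27.4)| = 0.7 + 26.3 = 27

27


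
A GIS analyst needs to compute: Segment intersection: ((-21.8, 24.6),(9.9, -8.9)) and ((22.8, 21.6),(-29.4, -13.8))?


Cross products: d1=-1735.44, d2=1135.44, d3=1399, d4=-1471.88
d1*d2 < 0 and d3*d4 < 0? yes

Yes, they intersect


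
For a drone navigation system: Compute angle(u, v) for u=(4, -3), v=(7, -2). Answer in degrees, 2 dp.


u.v = 34, |u| = sqrt(25) = 5, |v| = sqrt(53) = 7.2801
cos(theta) = u.v/(|u||v|) = 34/sqrt(1325) = 0.934052
theta = acos(0.934052) = 20.92 degrees

20.92 degrees


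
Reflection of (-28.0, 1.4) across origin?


Reflection over origin: (x,y) -> (-x,-y)
(-28, 1.4) -> (28, -1.4)

(28, -1.4)


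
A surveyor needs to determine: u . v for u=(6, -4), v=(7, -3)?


u . v = u_x*v_x + u_y*v_y = 6*7 + (-4)*(-3)
= 42 + 12 = 54

54


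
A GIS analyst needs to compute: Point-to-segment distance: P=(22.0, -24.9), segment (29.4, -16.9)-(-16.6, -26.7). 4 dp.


Project P onto AB: t = 0.1893 (clamped to [0,1])
Closest point on segment: (20.6909, -18.7554)
Distance: 6.2825

6.2825


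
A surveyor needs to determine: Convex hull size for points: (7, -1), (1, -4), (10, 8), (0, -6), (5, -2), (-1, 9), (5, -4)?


Convex hull vertices (CCW): (-1, 9), (0, -6), (5, -4), (7, -1), (10, 8)
Count = 5

5


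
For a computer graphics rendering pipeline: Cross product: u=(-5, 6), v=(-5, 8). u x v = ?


u x v = u_x*v_y - u_y*v_x = (-5)*8 - 6*(-5)
= (-40) - (-30) = -10

-10
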